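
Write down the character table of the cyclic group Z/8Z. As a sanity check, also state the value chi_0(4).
Character table of Z/8Z (irreps indexed chi_0,...,chi_7 with chi_k(m) = zeta_8^(k*m), zeta_8 = exp(2*pi*i/8)):
  irrep \ class  {0} (size 1)  {1} (size 1)    {2} (size 1)  {3} (size 1)    {4} (size 1)  {5} (size 1)    {6} (size 1)  {7} (size 1)  
  chi_0          1             1               1             1               1             1               1             1             
  chi_1          1             exp(I*pi/4)     I             exp(3*I*pi/4)   -1            exp(-3*I*pi/4)  -I            exp(-I*pi/4)  
  chi_2          1             I               -1            -I              1             I               -1            -I            
  chi_3          1             exp(3*I*pi/4)   -I            exp(I*pi/4)     -1            exp(-I*pi/4)    I             exp(-3*I*pi/4)
  chi_4          1             -1              1             -1              1             -1              1             -1            
  chi_5          1             exp(-3*I*pi/4)  I             exp(-I*pi/4)    -1            exp(I*pi/4)     -I            exp(3*I*pi/4) 
  chi_6          1             -I              -1            I               1             -I              -1            I             
  chi_7          1             exp(-I*pi/4)    -I            exp(-3*I*pi/4)  -1            exp(3*I*pi/4)   I             exp(I*pi/4)   

Spot check: chi_0(4) = zeta_8^(0*4) = zeta_8^0 = 1.

Z/8Z is abelian, so all 8 irreducible complex representations are 1-dimensional. They are given by chi_k(m) = zeta_8^(k*m) for k = 0,...,7. Row orthogonality: sum_m chi_k(m) conj(chi_l(m)) = 8 * [k = l].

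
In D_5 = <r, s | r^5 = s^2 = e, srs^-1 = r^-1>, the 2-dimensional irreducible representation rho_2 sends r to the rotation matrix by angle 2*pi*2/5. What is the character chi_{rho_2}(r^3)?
chi_{rho_2}(r^3) = 2*cos(2*pi*2*3/5) = -1/2 + sqrt(5)/2

Details: rho_2(r^3) is rotation by angle 2*pi*2*3/5, whose trace is 2*cos(2*pi*2*3/5) = -1/2 + sqrt(5)/2.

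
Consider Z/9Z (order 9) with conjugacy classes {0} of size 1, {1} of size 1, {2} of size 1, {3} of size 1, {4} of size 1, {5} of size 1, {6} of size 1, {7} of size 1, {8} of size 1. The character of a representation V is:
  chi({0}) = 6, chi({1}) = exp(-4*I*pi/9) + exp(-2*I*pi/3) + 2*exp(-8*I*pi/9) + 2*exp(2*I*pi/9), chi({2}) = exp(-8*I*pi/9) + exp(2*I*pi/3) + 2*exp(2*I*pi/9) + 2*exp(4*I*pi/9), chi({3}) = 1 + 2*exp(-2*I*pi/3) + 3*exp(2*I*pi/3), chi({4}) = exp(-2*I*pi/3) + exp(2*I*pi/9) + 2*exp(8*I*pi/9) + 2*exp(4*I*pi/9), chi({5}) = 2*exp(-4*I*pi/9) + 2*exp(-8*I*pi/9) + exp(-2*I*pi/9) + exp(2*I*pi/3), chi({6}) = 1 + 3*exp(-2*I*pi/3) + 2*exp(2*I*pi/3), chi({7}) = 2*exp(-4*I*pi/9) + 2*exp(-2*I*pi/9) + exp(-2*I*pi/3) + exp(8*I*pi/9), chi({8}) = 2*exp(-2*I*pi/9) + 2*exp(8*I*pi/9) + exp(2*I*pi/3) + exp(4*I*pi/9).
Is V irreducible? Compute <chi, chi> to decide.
Not irreducible (reducible): <chi, chi> = 10 > 1.

Explanation: <chi, chi> = (1/|G|) sum_C |C| * |chi(C)|^2 = (1/9)[1*|6|^2 + 1*|exp(-4*I*pi/9) + exp(-2*I*pi/3) + 2*exp(-8*I*pi/9) + 2*exp(2*I*pi/9)|^2 + 1*|exp(-8*I*pi/9) + exp(2*I*pi/3) + 2*exp(2*I*pi/9) + 2*exp(4*I*pi/9)|^2 + 1*|1 + 2*exp(-2*I*pi/3) + 3*exp(2*I*pi/3)|^2 + 1*|exp(-2*I*pi/3) + exp(2*I*pi/9) + 2*exp(8*I*pi/9) + 2*exp(4*I*pi/9)|^2 + 1*|2*exp(-4*I*pi/9) + 2*exp(-8*I*pi/9) + exp(-2*I*pi/9) + exp(2*I*pi/3)|^2 + 1*|1 + 3*exp(-2*I*pi/3) + 2*exp(2*I*pi/3)|^2 + 1*|2*exp(-4*I*pi/9) + 2*exp(-2*I*pi/9) + exp(-2*I*pi/3) + exp(8*I*pi/9)|^2 + 1*|2*exp(-2*I*pi/9) + 2*exp(8*I*pi/9) + exp(2*I*pi/3) + exp(4*I*pi/9)|^2]
  = (1/9)[(36) + (10 + 6*exp(-8*I*pi/9) + 2*exp(-4*I*pi/9) + 3*exp(-2*I*pi/9) + 2*exp(-2*I*pi/3) + 2*exp(2*I*pi/3) + 3*exp(2*I*pi/9) + 2*exp(4*I*pi/9) + 6*exp(8*I*pi/9)) + (10 + 6*exp(-2*I*pi/9) + 3*exp(-4*I*pi/9) + 2*exp(-2*I*pi/3) + 2*exp(-8*I*pi/9) + 2*exp(8*I*pi/9) + 2*exp(2*I*pi/3) + 3*exp(4*I*pi/9) + 6*exp(2*I*pi/9)) + (3) + (10 + 6*exp(-4*I*pi/9) + 2*exp(-2*I*pi/3) + 2*exp(-2*I*pi/9) + 3*exp(-8*I*pi/9) + 3*exp(8*I*pi/9) + 2*exp(2*I*pi/9) + 2*exp(2*I*pi/3) + 6*exp(4*I*pi/9)) + (10 + 6*exp(-4*I*pi/9) + 2*exp(-2*I*pi/3) + 2*exp(-2*I*pi/9) + 3*exp(-8*I*pi/9) + 3*exp(8*I*pi/9) + 2*exp(2*I*pi/9) + 2*exp(2*I*pi/3) + 6*exp(4*I*pi/9)) + (3) + (10 + 6*exp(-2*I*pi/9) + 3*exp(-4*I*pi/9) + 2*exp(-2*I*pi/3) + 2*exp(-8*I*pi/9) + 2*exp(8*I*pi/9) + 2*exp(2*I*pi/3) + 3*exp(4*I*pi/9) + 6*exp(2*I*pi/9)) + (10 + 6*exp(-8*I*pi/9) + 2*exp(-4*I*pi/9) + 3*exp(-2*I*pi/9) + 2*exp(-2*I*pi/3) + 2*exp(2*I*pi/3) + 3*exp(2*I*pi/9) + 2*exp(4*I*pi/9) + 6*exp(8*I*pi/9))] = 90/9 = 10.
(Exp terms are combined using exp(i*s)*conj(exp(i*t)) = exp(i*(s-t)), and sums of them are collapsed using the identity that for every m > 1 the m distinct m-th roots of unity sum to 0, e.g. 1 + exp(2*I*pi/3) + exp(-2*I*pi/3) = 0.)
A character is irreducible iff <chi, chi> = 1, so this representation is reducible.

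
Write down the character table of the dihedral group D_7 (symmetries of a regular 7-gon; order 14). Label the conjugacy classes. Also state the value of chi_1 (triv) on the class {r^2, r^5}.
Conjugacy classes: {e} of size 1, {r^1, r^6} of size 2, {r^2, r^5} of size 2, {r^3, r^4} of size 2, {s, sr, ..., sr^6} of size 7.
Character table:
  irrep \ class              {e} (size 1)  {r^1, r^6} (size 2)  {r^2, r^5} (size 2)  {r^3, r^4} (size 2)  {s, sr, ..., sr^6} (size 7)
  chi_1 (triv)               1             1                    1                    1                    1                          
  chi_2 (sign: r->1, s->-1)  1             1                    1                    1                    -1                         
  chi_3 (2d, j=1)            2             2*cos(2*pi/7)        -2*cos(3*pi/7)       -2*cos(pi/7)         0                          
  chi_4 (2d, j=2)            2             -2*cos(3*pi/7)       -2*cos(pi/7)         2*cos(2*pi/7)        0                          
  chi_5 (2d, j=3)            2             -2*cos(pi/7)         2*cos(2*pi/7)        -2*cos(3*pi/7)       0                          

Spot check: chi_1 (triv) on {r^2, r^5} = 1.

D_7 has order 2*7 = 14 with 5 conjugacy classes, hence 5 irreducibles. Sum of squared dims 1 + 1 + 4 + 4 + 4 = 14 = |G|. Linear characters come from the abelianisation; the 2-dimensional irreps have character r^k -> 2*cos(2*pi*j*k/7), reflections -> 0.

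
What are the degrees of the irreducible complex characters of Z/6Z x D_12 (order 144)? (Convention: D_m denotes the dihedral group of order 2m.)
Dimensions: 1, 1, 1, 1, 1, 1, 1, 1, 1, 1, 1, 1, 1, 1, 1, 1, 1, 1, 1, 1, 1, 1, 1, 1, 2, 2, 2, 2, 2, 2, 2, 2, 2, 2, 2, 2, 2, 2, 2, 2, 2, 2, 2, 2, 2, 2, 2, 2, 2, 2, 2, 2, 2, 2

Working: There are 54 irreducibles (= number of conjugacy classes). Their dimensions d_i satisfy sum d_i^2 = |G| = 144: 1 + 1 + 1 + 1 + 1 + 1 + 1 + 1 + 1 + 1 + 1 + 1 + 1 + 1 + 1 + 1 + 1 + 1 + 1 + 1 + 1 + 1 + 1 + 1 + 4 + 4 + 4 + 4 + 4 + 4 + 4 + 4 + 4 + 4 + 4 + 4 + 4 + 4 + 4 + 4 + 4 + 4 + 4 + 4 + 4 + 4 + 4 + 4 + 4 + 4 + 4 + 4 + 4 + 4 = 144. (For the product with Z/6Z: each of the 6 1-dim characters of Z/6Z tensors with each irrep of D_12, giving 6 copies of each D_12-dimension.)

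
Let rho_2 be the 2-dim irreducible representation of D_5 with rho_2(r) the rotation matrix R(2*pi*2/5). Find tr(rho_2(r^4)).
chi_{rho_2}(r^4) = 2*cos(2*pi*2*4/5) = -sqrt(5)/2 - 1/2

Justification: rho_2(r^4) is rotation by angle 2*pi*2*4/5, whose trace is 2*cos(2*pi*2*4/5) = -sqrt(5)/2 - 1/2.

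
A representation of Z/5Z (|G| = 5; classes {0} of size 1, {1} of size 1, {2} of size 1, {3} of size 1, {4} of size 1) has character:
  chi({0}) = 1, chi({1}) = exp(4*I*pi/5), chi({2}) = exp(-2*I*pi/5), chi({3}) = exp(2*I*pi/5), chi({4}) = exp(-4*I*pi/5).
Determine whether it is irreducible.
Irreducible: <chi, chi> = 1.

Solution. <chi, chi> = (1/|G|) sum_C |C| * |chi(C)|^2 = (1/5)[1*|1|^2 + 1*|exp(4*I*pi/5)|^2 + 1*|exp(-2*I*pi/5)|^2 + 1*|exp(2*I*pi/5)|^2 + 1*|exp(-4*I*pi/5)|^2]
  = (1/5)[(1) + (1) + (1) + (1) + (1)] = 5/5 = 1.
(Exp terms are combined using exp(i*s)*conj(exp(i*t)) = exp(i*(s-t)), and sums of them are collapsed using the identity that for every m > 1 the m distinct m-th roots of unity sum to 0, e.g. 1 + exp(2*I*pi/3) + exp(-2*I*pi/3) = 0.)
A character is irreducible iff <chi, chi> = 1, so this representation is irreducible.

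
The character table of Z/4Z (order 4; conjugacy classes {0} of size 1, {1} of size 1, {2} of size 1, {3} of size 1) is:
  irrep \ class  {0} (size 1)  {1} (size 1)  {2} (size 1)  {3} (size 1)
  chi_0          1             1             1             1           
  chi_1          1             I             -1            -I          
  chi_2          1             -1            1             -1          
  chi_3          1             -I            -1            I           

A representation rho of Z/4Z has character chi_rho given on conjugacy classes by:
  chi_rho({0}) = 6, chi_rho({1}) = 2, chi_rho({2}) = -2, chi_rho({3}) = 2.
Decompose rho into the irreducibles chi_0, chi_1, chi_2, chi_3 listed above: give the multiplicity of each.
Multiplicities: chi_0: 2, chi_1: 2, chi_2: 0, chi_3: 2.

Working: Use <chi_rho, chi> = (1/|G|) sum_C |C| * chi_rho(C) * conj(chi(C)) with |G| = 4 for each irreducible chi in the table:
  <chi_rho, chi_0> = (1/4)[1*(6)*conj(1) + 1*(2)*conj(1) + 1*(-2)*conj(1) + 1*(2)*conj(1)]
      = (1/4)[(6) + (2) + (-2) + (2)] = 8/4 = 2
  <chi_rho, chi_1> = (1/4)[1*(6)*conj(1) + 1*(2)*conj(I) + 1*(-2)*conj(-1) + 1*(2)*conj(-I)]
      = (1/4)[(6) + (-2*I) + (2) + (2*I)] = 8/4 = 2
  <chi_rho, chi_2> = (1/4)[1*(6)*conj(1) + 1*(2)*conj(-1) + 1*(-2)*conj(1) + 1*(2)*conj(-1)]
      = (1/4)[(6) + (-2) + (-2) + (-2)] = 0/4 = 0
  <chi_rho, chi_3> = (1/4)[1*(6)*conj(1) + 1*(2)*conj(-I) + 1*(-2)*conj(-1) + 1*(2)*conj(I)]
      = (1/4)[(6) + (2*I) + (2) + (-2*I)] = 8/4 = 2
(Exp terms are combined using exp(i*s)*conj(exp(i*t)) = exp(i*(s-t)), and sums of them are collapsed using the identity that for every m > 1 the m distinct m-th roots of unity sum to 0, e.g. 1 + exp(2*I*pi/3) + exp(-2*I*pi/3) = 0.)
Dimension check: dim(rho) = sum (mult * dim) = 2*1 + 2*1 + 0*1 + 2*1 = 6 = chi_rho(e) = 6.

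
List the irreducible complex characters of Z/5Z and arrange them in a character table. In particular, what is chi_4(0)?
Character table of Z/5Z (irreps indexed chi_0,...,chi_4 with chi_k(m) = zeta_5^(k*m), zeta_5 = exp(2*pi*i/5)):
  irrep \ class  {0} (size 1)  {1} (size 1)    {2} (size 1)    {3} (size 1)    {4} (size 1)  
  chi_0          1             1               1               1               1             
  chi_1          1             exp(2*I*pi/5)   exp(4*I*pi/5)   exp(-4*I*pi/5)  exp(-2*I*pi/5)
  chi_2          1             exp(4*I*pi/5)   exp(-2*I*pi/5)  exp(2*I*pi/5)   exp(-4*I*pi/5)
  chi_3          1             exp(-4*I*pi/5)  exp(2*I*pi/5)   exp(-2*I*pi/5)  exp(4*I*pi/5) 
  chi_4          1             exp(-2*I*pi/5)  exp(-4*I*pi/5)  exp(4*I*pi/5)   exp(2*I*pi/5) 

Spot check: chi_4(0) = zeta_5^(4*0) = zeta_5^0 = 1.

Proof sketch: Z/5Z is abelian, so all 5 irreducible complex representations are 1-dimensional. They are given by chi_k(m) = zeta_5^(k*m) for k = 0,...,4. Row orthogonality: sum_m chi_k(m) conj(chi_l(m)) = 5 * [k = l].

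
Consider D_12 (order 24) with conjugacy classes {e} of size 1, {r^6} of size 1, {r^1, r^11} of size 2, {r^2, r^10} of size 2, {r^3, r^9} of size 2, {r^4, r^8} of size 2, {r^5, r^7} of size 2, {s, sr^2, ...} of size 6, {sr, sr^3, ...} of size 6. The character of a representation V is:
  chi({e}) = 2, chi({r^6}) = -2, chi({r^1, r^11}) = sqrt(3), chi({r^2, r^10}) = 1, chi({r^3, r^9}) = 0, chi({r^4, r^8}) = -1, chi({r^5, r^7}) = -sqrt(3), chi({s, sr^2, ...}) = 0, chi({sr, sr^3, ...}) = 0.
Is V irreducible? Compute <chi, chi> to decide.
Irreducible: <chi, chi> = 1.

Reasoning: <chi, chi> = (1/|G|) sum_C |C| * |chi(C)|^2 = (1/24)[1*|2|^2 + 1*|-2|^2 + 2*|sqrt(3)|^2 + 2*|1|^2 + 2*|0|^2 + 2*|-1|^2 + 2*|-sqrt(3)|^2 + 6*|0|^2 + 6*|0|^2]
  = (1/24)[(4) + (4) + (6) + (2) + (0) + (2) + (6) + (0) + (0)] = 24/24 = 1.
A character is irreducible iff <chi, chi> = 1, so this representation is irreducible.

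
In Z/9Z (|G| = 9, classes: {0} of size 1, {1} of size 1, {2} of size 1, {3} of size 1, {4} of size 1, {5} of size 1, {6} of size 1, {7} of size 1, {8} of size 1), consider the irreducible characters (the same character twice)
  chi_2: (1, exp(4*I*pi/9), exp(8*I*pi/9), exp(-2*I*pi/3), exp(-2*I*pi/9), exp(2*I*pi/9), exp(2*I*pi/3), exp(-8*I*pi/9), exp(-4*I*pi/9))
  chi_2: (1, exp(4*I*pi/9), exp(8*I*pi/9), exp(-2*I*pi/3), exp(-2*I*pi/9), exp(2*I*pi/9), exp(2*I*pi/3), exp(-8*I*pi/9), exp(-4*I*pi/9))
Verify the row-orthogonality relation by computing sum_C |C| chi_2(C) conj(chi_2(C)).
Sum = 9 = |G| = 9; so <chi_2, chi_2> = 1 (norm-1 confirms irreducibility).

Compute term by term over conjugacy classes (|C| * chi_2(C) * conj(chi_2(C))):
  1*(1)*conj(1) + 1*(exp(4*I*pi/9))*conj(exp(4*I*pi/9)) + 1*(exp(8*I*pi/9))*conj(exp(8*I*pi/9)) + 1*(exp(-2*I*pi/3))*conj(exp(-2*I*pi/3)) + 1*(exp(-2*I*pi/9))*conj(exp(-2*I*pi/9)) + 1*(exp(2*I*pi/9))*conj(exp(2*I*pi/9)) + 1*(exp(2*I*pi/3))*conj(exp(2*I*pi/3)) + 1*(exp(-8*I*pi/9))*conj(exp(-8*I*pi/9)) + 1*(exp(-4*I*pi/9))*conj(exp(-4*I*pi/9))
  = (1) + (1) + (1) + (1) + (1) + (1) + (1) + (1) + (1)
  = 9.
(Exp terms are combined using exp(i*s)*conj(exp(i*t)) = exp(i*(s-t)), and sums of them are collapsed using the identity that for every m > 1 the m distinct m-th roots of unity sum to 0, e.g. 1 + exp(2*I*pi/3) + exp(-2*I*pi/3) = 0.)
Dividing by |G| = 9 gives 9/9 = 1, matching the row-orthogonality relation <chi_2, chi_2> = [chi_2 = chi_2].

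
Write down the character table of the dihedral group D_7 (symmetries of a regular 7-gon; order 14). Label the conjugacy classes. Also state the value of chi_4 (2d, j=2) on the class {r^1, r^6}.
Conjugacy classes: {e} of size 1, {r^1, r^6} of size 2, {r^2, r^5} of size 2, {r^3, r^4} of size 2, {s, sr, ..., sr^6} of size 7.
Character table:
  irrep \ class              {e} (size 1)  {r^1, r^6} (size 2)  {r^2, r^5} (size 2)  {r^3, r^4} (size 2)  {s, sr, ..., sr^6} (size 7)
  chi_1 (triv)               1             1                    1                    1                    1                          
  chi_2 (sign: r->1, s->-1)  1             1                    1                    1                    -1                         
  chi_3 (2d, j=1)            2             2*cos(2*pi/7)        -2*cos(3*pi/7)       -2*cos(pi/7)         0                          
  chi_4 (2d, j=2)            2             -2*cos(3*pi/7)       -2*cos(pi/7)         2*cos(2*pi/7)        0                          
  chi_5 (2d, j=3)            2             -2*cos(pi/7)         2*cos(2*pi/7)        -2*cos(3*pi/7)       0                          

Spot check: chi_4 (2d, j=2) on {r^1, r^6} = -2*cos(3*pi/7).

Explanation: D_7 has order 2*7 = 14 with 5 conjugacy classes, hence 5 irreducibles. Sum of squared dims 1 + 1 + 4 + 4 + 4 = 14 = |G|. Linear characters come from the abelianisation; the 2-dimensional irreps have character r^k -> 2*cos(2*pi*j*k/7), reflections -> 0.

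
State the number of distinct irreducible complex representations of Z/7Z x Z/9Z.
63

Derivation: The number of irreducible complex representations of a finite group equals its number of conjugacy classes. Z/7Z x Z/9Z is abelian of order 63, so every element is its own conjugacy class: 63 classes, so Z/7Z x Z/9Z (order 63) has exactly 63 irreducible complex representations.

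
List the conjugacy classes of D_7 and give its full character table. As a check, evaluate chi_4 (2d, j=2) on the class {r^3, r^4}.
Conjugacy classes: {e} of size 1, {r^1, r^6} of size 2, {r^2, r^5} of size 2, {r^3, r^4} of size 2, {s, sr, ..., sr^6} of size 7.
Character table:
  irrep \ class              {e} (size 1)  {r^1, r^6} (size 2)  {r^2, r^5} (size 2)  {r^3, r^4} (size 2)  {s, sr, ..., sr^6} (size 7)
  chi_1 (triv)               1             1                    1                    1                    1                          
  chi_2 (sign: r->1, s->-1)  1             1                    1                    1                    -1                         
  chi_3 (2d, j=1)            2             2*cos(2*pi/7)        -2*cos(3*pi/7)       -2*cos(pi/7)         0                          
  chi_4 (2d, j=2)            2             -2*cos(3*pi/7)       -2*cos(pi/7)         2*cos(2*pi/7)        0                          
  chi_5 (2d, j=3)            2             -2*cos(pi/7)         2*cos(2*pi/7)        -2*cos(3*pi/7)       0                          

Spot check: chi_4 (2d, j=2) on {r^3, r^4} = 2*cos(2*pi/7).

Reasoning: D_7 has order 2*7 = 14 with 5 conjugacy classes, hence 5 irreducibles. Sum of squared dims 1 + 1 + 4 + 4 + 4 = 14 = |G|. Linear characters come from the abelianisation; the 2-dimensional irreps have character r^k -> 2*cos(2*pi*j*k/7), reflections -> 0.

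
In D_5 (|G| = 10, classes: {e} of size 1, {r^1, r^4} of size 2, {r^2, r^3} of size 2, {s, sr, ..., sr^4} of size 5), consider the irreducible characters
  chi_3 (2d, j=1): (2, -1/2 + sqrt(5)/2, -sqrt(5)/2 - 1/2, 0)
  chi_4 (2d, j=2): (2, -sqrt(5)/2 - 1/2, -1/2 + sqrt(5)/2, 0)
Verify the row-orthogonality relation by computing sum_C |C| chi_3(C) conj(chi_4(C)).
Sum = 0; so <chi_3, chi_4> = 0 (distinct irreducibles are orthogonal).

Derivation: Compute term by term over conjugacy classes (|C| * chi_3(C) * conj(chi_4(C))):
  1*(2)*conj(2) + 2*(-1/2 + sqrt(5)/2)*conj(-sqrt(5)/2 - 1/2) + 2*(-sqrt(5)/2 - 1/2)*conj(-1/2 + sqrt(5)/2) + 5*(0)*conj(0)
  = (4) + (-2) + (-2) + (0)
  = 0.
Dividing by |G| = 10 gives 0/10 = 0, matching the row-orthogonality relation <chi_3, chi_4> = [chi_3 = chi_4].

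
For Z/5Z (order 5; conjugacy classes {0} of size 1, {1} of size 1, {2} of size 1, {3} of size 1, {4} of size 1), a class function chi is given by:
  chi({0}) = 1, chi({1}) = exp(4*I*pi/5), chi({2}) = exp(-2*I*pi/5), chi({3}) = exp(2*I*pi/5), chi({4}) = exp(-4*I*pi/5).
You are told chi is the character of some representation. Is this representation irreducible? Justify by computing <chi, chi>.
Irreducible: <chi, chi> = 1.

Explanation: <chi, chi> = (1/|G|) sum_C |C| * |chi(C)|^2 = (1/5)[1*|1|^2 + 1*|exp(4*I*pi/5)|^2 + 1*|exp(-2*I*pi/5)|^2 + 1*|exp(2*I*pi/5)|^2 + 1*|exp(-4*I*pi/5)|^2]
  = (1/5)[(1) + (1) + (1) + (1) + (1)] = 5/5 = 1.
(Exp terms are combined using exp(i*s)*conj(exp(i*t)) = exp(i*(s-t)), and sums of them are collapsed using the identity that for every m > 1 the m distinct m-th roots of unity sum to 0, e.g. 1 + exp(2*I*pi/3) + exp(-2*I*pi/3) = 0.)
A character is irreducible iff <chi, chi> = 1, so this representation is irreducible.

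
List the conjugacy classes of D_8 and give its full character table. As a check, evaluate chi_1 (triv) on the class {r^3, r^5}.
Conjugacy classes: {e} of size 1, {r^4} of size 1, {r^1, r^7} of size 2, {r^2, r^6} of size 2, {r^3, r^5} of size 2, {s, sr^2, ...} of size 4, {sr, sr^3, ...} of size 4.
Character table:
  irrep \ class              {e} (size 1)  {r^4} (size 1)  {r^1, r^7} (size 2)  {r^2, r^6} (size 2)  {r^3, r^5} (size 2)  {s, sr^2, ...} (size 4)  {sr, sr^3, ...} (size 4)
  chi_1 (triv)               1             1               1                    1                    1                    1                        1                       
  chi_2 (sign: r->1, s->-1)  1             1               1                    1                    1                    -1                       -1                      
  chi_3 (r->-1, s->1)        1             1               -1                   1                    -1                   1                        -1                      
  chi_4 (r->-1, s->-1)       1             1               -1                   1                    -1                   -1                       1                       
  chi_5 (2d, j=1)            2             -2              sqrt(2)              0                    -sqrt(2)             0                        0                       
  chi_6 (2d, j=2)            2             2               0                    -2                   0                    0                        0                       
  chi_7 (2d, j=3)            2             -2              -sqrt(2)             0                    sqrt(2)              0                        0                       

Spot check: chi_1 (triv) on {r^3, r^5} = 1.

Explanation: D_8 has order 2*8 = 16 with 7 conjugacy classes, hence 7 irreducibles. Sum of squared dims 1 + 1 + 1 + 1 + 4 + 4 + 4 = 16 = |G|. Linear characters come from the abelianisation; the 2-dimensional irreps have character r^k -> 2*cos(2*pi*j*k/8), reflections -> 0.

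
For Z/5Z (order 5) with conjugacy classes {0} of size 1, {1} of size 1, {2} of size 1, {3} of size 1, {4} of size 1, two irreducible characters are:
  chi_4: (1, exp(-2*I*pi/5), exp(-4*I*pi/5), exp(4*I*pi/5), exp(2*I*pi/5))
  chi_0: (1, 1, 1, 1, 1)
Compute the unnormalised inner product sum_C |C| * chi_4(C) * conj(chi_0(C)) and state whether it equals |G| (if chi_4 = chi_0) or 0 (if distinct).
Sum = 0; so <chi_4, chi_0> = 0 (distinct irreducibles are orthogonal).

Details: Compute term by term over conjugacy classes (|C| * chi_4(C) * conj(chi_0(C))):
  1*(1)*conj(1) + 1*(exp(-2*I*pi/5))*conj(1) + 1*(exp(-4*I*pi/5))*conj(1) + 1*(exp(4*I*pi/5))*conj(1) + 1*(exp(2*I*pi/5))*conj(1)
  = (1) + (exp(-2*I*pi/5)) + (exp(-4*I*pi/5)) + (exp(4*I*pi/5)) + (exp(2*I*pi/5))
  = 0.
(Exp terms are combined using exp(i*s)*conj(exp(i*t)) = exp(i*(s-t)), and sums of them are collapsed using the identity that for every m > 1 the m distinct m-th roots of unity sum to 0, e.g. 1 + exp(2*I*pi/3) + exp(-2*I*pi/3) = 0.)
Dividing by |G| = 5 gives 0/5 = 0, matching the row-orthogonality relation <chi_4, chi_0> = [chi_4 = chi_0].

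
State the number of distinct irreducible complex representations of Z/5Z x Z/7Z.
35

Derivation: The number of irreducible complex representations of a finite group equals its number of conjugacy classes. Z/5Z x Z/7Z is abelian of order 35, so every element is its own conjugacy class: 35 classes, so Z/5Z x Z/7Z (order 35) has exactly 35 irreducible complex representations.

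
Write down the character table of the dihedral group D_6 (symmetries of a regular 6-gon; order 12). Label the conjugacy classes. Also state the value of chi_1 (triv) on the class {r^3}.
Conjugacy classes: {e} of size 1, {r^3} of size 1, {r^1, r^5} of size 2, {r^2, r^4} of size 2, {s, sr^2, ...} of size 3, {sr, sr^3, ...} of size 3.
Character table:
  irrep \ class              {e} (size 1)  {r^3} (size 1)  {r^1, r^5} (size 2)  {r^2, r^4} (size 2)  {s, sr^2, ...} (size 3)  {sr, sr^3, ...} (size 3)
  chi_1 (triv)               1             1               1                    1                    1                        1                       
  chi_2 (sign: r->1, s->-1)  1             1               1                    1                    -1                       -1                      
  chi_3 (r->-1, s->1)        1             -1              -1                   1                    1                        -1                      
  chi_4 (r->-1, s->-1)       1             -1              -1                   1                    -1                       1                       
  chi_5 (2d, j=1)            2             -2              1                    -1                   0                        0                       
  chi_6 (2d, j=2)            2             2               -1                   -1                   0                        0                       

Spot check: chi_1 (triv) on {r^3} = 1.

Solution. D_6 has order 2*6 = 12 with 6 conjugacy classes, hence 6 irreducibles. Sum of squared dims 1 + 1 + 1 + 1 + 4 + 4 = 12 = |G|. Linear characters come from the abelianisation; the 2-dimensional irreps have character r^k -> 2*cos(2*pi*j*k/6), reflections -> 0.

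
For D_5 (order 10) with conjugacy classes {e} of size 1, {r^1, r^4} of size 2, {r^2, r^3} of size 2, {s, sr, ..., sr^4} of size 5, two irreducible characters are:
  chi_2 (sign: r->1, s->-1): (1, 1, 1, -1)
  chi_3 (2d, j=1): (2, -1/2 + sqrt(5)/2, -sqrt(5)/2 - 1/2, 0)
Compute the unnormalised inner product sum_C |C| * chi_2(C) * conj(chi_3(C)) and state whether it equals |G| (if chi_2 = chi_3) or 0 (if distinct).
Sum = 0; so <chi_2, chi_3> = 0 (distinct irreducibles are orthogonal).

Reasoning: Compute term by term over conjugacy classes (|C| * chi_2(C) * conj(chi_3(C))):
  1*(1)*conj(2) + 2*(1)*conj(-1/2 + sqrt(5)/2) + 2*(1)*conj(-sqrt(5)/2 - 1/2) + 5*(-1)*conj(0)
  = (2) + (-1 + sqrt(5)) + (-sqrt(5) - 1) + (0)
  = 0.
Dividing by |G| = 10 gives 0/10 = 0, matching the row-orthogonality relation <chi_2, chi_3> = [chi_2 = chi_3].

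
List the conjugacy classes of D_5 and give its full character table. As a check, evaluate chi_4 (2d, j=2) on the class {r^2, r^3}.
Conjugacy classes: {e} of size 1, {r^1, r^4} of size 2, {r^2, r^3} of size 2, {s, sr, ..., sr^4} of size 5.
Character table:
  irrep \ class              {e} (size 1)  {r^1, r^4} (size 2)  {r^2, r^3} (size 2)  {s, sr, ..., sr^4} (size 5)
  chi_1 (triv)               1             1                    1                    1                          
  chi_2 (sign: r->1, s->-1)  1             1                    1                    -1                         
  chi_3 (2d, j=1)            2             -1/2 + sqrt(5)/2     -sqrt(5)/2 - 1/2     0                          
  chi_4 (2d, j=2)            2             -sqrt(5)/2 - 1/2     -1/2 + sqrt(5)/2     0                          

Spot check: chi_4 (2d, j=2) on {r^2, r^3} = -1/2 + sqrt(5)/2.

Proof sketch: D_5 has order 2*5 = 10 with 4 conjugacy classes, hence 4 irreducibles. Sum of squared dims 1 + 1 + 4 + 4 = 10 = |G|. Linear characters come from the abelianisation; the 2-dimensional irreps have character r^k -> 2*cos(2*pi*j*k/5), reflections -> 0.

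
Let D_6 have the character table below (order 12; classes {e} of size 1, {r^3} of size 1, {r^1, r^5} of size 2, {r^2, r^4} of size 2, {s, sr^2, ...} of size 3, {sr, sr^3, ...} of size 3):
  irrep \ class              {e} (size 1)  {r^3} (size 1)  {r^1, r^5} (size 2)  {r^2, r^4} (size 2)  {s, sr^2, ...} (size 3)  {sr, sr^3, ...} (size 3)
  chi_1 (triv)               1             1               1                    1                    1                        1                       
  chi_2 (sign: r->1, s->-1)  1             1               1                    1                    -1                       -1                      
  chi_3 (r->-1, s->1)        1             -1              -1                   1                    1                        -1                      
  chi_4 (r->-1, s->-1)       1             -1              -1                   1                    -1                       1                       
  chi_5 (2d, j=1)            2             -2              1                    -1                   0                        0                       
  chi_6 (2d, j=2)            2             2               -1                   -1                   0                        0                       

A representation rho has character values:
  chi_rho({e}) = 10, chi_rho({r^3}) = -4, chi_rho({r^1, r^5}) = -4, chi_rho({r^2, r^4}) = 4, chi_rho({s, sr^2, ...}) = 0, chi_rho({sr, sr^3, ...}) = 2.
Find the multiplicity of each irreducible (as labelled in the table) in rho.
Multiplicities: chi_1: 1, chi_2: 0, chi_3: 2, chi_4: 3, chi_5: 1, chi_6: 1.

Justification: Use <chi_rho, chi> = (1/|G|) sum_C |C| * chi_rho(C) * conj(chi(C)) with |G| = 12 for each irreducible chi in the table:
  <chi_rho, chi_1> = (1/12)[1*(10)*conj(1) + 1*(-4)*conj(1) + 2*(-4)*conj(1) + 2*(4)*conj(1) + 3*(0)*conj(1) + 3*(2)*conj(1)]
      = (1/12)[(10) + (-4) + (-8) + (8) + (0) + (6)] = 12/12 = 1
  <chi_rho, chi_2> = (1/12)[1*(10)*conj(1) + 1*(-4)*conj(1) + 2*(-4)*conj(1) + 2*(4)*conj(1) + 3*(0)*conj(-1) + 3*(2)*conj(-1)]
      = (1/12)[(10) + (-4) + (-8) + (8) + (0) + (-6)] = 0/12 = 0
  <chi_rho, chi_3> = (1/12)[1*(10)*conj(1) + 1*(-4)*conj(-1) + 2*(-4)*conj(-1) + 2*(4)*conj(1) + 3*(0)*conj(1) + 3*(2)*conj(-1)]
      = (1/12)[(10) + (4) + (8) + (8) + (0) + (-6)] = 24/12 = 2
  <chi_rho, chi_4> = (1/12)[1*(10)*conj(1) + 1*(-4)*conj(-1) + 2*(-4)*conj(-1) + 2*(4)*conj(1) + 3*(0)*conj(-1) + 3*(2)*conj(1)]
      = (1/12)[(10) + (4) + (8) + (8) + (0) + (6)] = 36/12 = 3
  <chi_rho, chi_5> = (1/12)[1*(10)*conj(2) + 1*(-4)*conj(-2) + 2*(-4)*conj(1) + 2*(4)*conj(-1) + 3*(0)*conj(0) + 3*(2)*conj(0)]
      = (1/12)[(20) + (8) + (-8) + (-8) + (0) + (0)] = 12/12 = 1
  <chi_rho, chi_6> = (1/12)[1*(10)*conj(2) + 1*(-4)*conj(2) + 2*(-4)*conj(-1) + 2*(4)*conj(-1) + 3*(0)*conj(0) + 3*(2)*conj(0)]
      = (1/12)[(20) + (-8) + (8) + (-8) + (0) + (0)] = 12/12 = 1
Dimension check: dim(rho) = sum (mult * dim) = 1*1 + 0*1 + 2*1 + 3*1 + 1*2 + 1*2 = 10 = chi_rho(e) = 10.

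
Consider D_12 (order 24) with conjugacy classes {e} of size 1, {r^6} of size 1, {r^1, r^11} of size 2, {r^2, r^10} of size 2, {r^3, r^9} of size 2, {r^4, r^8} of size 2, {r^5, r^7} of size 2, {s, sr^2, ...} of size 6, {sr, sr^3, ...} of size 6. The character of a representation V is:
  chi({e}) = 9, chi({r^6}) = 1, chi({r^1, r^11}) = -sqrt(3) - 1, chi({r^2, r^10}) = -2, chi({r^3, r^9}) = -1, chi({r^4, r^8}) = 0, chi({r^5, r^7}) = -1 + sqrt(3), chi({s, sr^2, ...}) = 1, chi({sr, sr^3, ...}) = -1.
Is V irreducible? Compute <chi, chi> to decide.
Not irreducible (reducible): <chi, chi> = 5 > 1.

Explanation: <chi, chi> = (1/|G|) sum_C |C| * |chi(C)|^2 = (1/24)[1*|9|^2 + 1*|1|^2 + 2*|-sqrt(3) - 1|^2 + 2*|-2|^2 + 2*|-1|^2 + 2*|0|^2 + 2*|-1 + sqrt(3)|^2 + 6*|1|^2 + 6*|-1|^2]
  = (1/24)[(81) + (1) + (4*sqrt(3) + 8) + (8) + (2) + (0) + (8 - 4*sqrt(3)) + (6) + (6)] = 120/24 = 5.
A character is irreducible iff <chi, chi> = 1, so this representation is reducible.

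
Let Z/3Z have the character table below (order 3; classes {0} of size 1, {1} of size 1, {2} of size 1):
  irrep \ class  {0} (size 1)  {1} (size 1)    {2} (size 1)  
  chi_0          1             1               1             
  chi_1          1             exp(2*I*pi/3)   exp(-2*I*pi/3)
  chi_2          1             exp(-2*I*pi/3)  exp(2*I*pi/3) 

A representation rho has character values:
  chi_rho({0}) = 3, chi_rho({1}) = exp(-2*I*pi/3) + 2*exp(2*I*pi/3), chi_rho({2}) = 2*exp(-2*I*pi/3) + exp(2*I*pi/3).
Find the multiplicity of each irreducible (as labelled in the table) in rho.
Multiplicities: chi_0: 0, chi_1: 2, chi_2: 1.

Working: Use <chi_rho, chi> = (1/|G|) sum_C |C| * chi_rho(C) * conj(chi(C)) with |G| = 3 for each irreducible chi in the table:
  <chi_rho, chi_0> = (1/3)[1*(3)*conj(1) + 1*(exp(-2*I*pi/3) + 2*exp(2*I*pi/3))*conj(1) + 1*(2*exp(-2*I*pi/3) + exp(2*I*pi/3))*conj(1)]
      = (1/3)[(3) + (exp(-2*I*pi/3) + 2*exp(2*I*pi/3)) + (2*exp(-2*I*pi/3) + exp(2*I*pi/3))] = 0/3 = 0
  <chi_rho, chi_1> = (1/3)[1*(3)*conj(1) + 1*(exp(-2*I*pi/3) + 2*exp(2*I*pi/3))*conj(exp(2*I*pi/3)) + 1*(2*exp(-2*I*pi/3) + exp(2*I*pi/3))*conj(exp(-2*I*pi/3))]
      = (1/3)[(3) + (2 + exp(2*I*pi/3)) + (2 + exp(-2*I*pi/3))] = 6/3 = 2
  <chi_rho, chi_2> = (1/3)[1*(3)*conj(1) + 1*(exp(-2*I*pi/3) + 2*exp(2*I*pi/3))*conj(exp(-2*I*pi/3)) + 1*(2*exp(-2*I*pi/3) + exp(2*I*pi/3))*conj(exp(2*I*pi/3))]
      = (1/3)[(3) + (1 + 2*exp(-2*I*pi/3)) + (1 + 2*exp(2*I*pi/3))] = 3/3 = 1
(Exp terms are combined using exp(i*s)*conj(exp(i*t)) = exp(i*(s-t)), and sums of them are collapsed using the identity that for every m > 1 the m distinct m-th roots of unity sum to 0, e.g. 1 + exp(2*I*pi/3) + exp(-2*I*pi/3) = 0.)
Dimension check: dim(rho) = sum (mult * dim) = 0*1 + 2*1 + 1*1 = 3 = chi_rho(e) = 3.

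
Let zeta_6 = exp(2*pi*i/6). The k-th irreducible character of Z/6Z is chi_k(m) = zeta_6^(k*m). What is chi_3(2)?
chi_3(2) = zeta_6^6 = 1

Proof sketch: chi_3(2) = zeta_6^(3*2) = zeta_6^6. Since zeta_6^6 = 1, this equals zeta_6^0 = exp(2*pi*i*0/6) = 1.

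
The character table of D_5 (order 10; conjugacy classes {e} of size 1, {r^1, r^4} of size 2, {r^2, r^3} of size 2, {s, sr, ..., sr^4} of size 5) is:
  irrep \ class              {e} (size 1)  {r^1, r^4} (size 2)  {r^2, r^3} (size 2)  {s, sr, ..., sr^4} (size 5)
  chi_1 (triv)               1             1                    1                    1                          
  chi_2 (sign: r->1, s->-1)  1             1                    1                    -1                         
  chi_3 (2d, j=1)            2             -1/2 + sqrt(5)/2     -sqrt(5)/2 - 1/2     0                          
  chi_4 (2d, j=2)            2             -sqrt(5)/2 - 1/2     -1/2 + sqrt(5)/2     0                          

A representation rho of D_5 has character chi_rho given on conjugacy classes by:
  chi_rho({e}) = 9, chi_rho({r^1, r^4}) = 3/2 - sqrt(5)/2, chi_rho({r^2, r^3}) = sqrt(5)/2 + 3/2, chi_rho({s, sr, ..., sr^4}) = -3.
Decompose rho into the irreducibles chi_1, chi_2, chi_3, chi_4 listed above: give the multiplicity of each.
Multiplicities: chi_1: 0, chi_2: 3, chi_3: 1, chi_4: 2.

Use <chi_rho, chi> = (1/|G|) sum_C |C| * chi_rho(C) * conj(chi(C)) with |G| = 10 for each irreducible chi in the table:
  <chi_rho, chi_1> = (1/10)[1*(9)*conj(1) + 2*(3/2 - sqrt(5)/2)*conj(1) + 2*(sqrt(5)/2 + 3/2)*conj(1) + 5*(-3)*conj(1)]
      = (1/10)[(9) + (3 - sqrt(5)) + (sqrt(5) + 3) + (-15)] = 0/10 = 0
  <chi_rho, chi_2> = (1/10)[1*(9)*conj(1) + 2*(3/2 - sqrt(5)/2)*conj(1) + 2*(sqrt(5)/2 + 3/2)*conj(1) + 5*(-3)*conj(-1)]
      = (1/10)[(9) + (3 - sqrt(5)) + (sqrt(5) + 3) + (15)] = 30/10 = 3
  <chi_rho, chi_3> = (1/10)[1*(9)*conj(2) + 2*(3/2 - sqrt(5)/2)*conj(-1/2 + sqrt(5)/2) + 2*(sqrt(5)/2 + 3/2)*conj(-sqrt(5)/2 - 1/2) + 5*(-3)*conj(0)]
      = (1/10)[(18) + (-4 + 2*sqrt(5)) + (-2*sqrt(5) - 4) + (0)] = 10/10 = 1
  <chi_rho, chi_4> = (1/10)[1*(9)*conj(2) + 2*(3/2 - sqrt(5)/2)*conj(-sqrt(5)/2 - 1/2) + 2*(sqrt(5)/2 + 3/2)*conj(-1/2 + sqrt(5)/2) + 5*(-3)*conj(0)]
      = (1/10)[(18) + (1 - sqrt(5)) + (1 + sqrt(5)) + (0)] = 20/10 = 2
Dimension check: dim(rho) = sum (mult * dim) = 0*1 + 3*1 + 1*2 + 2*2 = 9 = chi_rho(e) = 9.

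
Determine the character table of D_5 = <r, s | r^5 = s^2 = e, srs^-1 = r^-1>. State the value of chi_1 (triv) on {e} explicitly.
Conjugacy classes: {e} of size 1, {r^1, r^4} of size 2, {r^2, r^3} of size 2, {s, sr, ..., sr^4} of size 5.
Character table:
  irrep \ class              {e} (size 1)  {r^1, r^4} (size 2)  {r^2, r^3} (size 2)  {s, sr, ..., sr^4} (size 5)
  chi_1 (triv)               1             1                    1                    1                          
  chi_2 (sign: r->1, s->-1)  1             1                    1                    -1                         
  chi_3 (2d, j=1)            2             -1/2 + sqrt(5)/2     -sqrt(5)/2 - 1/2     0                          
  chi_4 (2d, j=2)            2             -sqrt(5)/2 - 1/2     -1/2 + sqrt(5)/2     0                          

Spot check: chi_1 (triv) on {e} = 1.

Solution. D_5 has order 2*5 = 10 with 4 conjugacy classes, hence 4 irreducibles. Sum of squared dims 1 + 1 + 4 + 4 = 10 = |G|. Linear characters come from the abelianisation; the 2-dimensional irreps have character r^k -> 2*cos(2*pi*j*k/5), reflections -> 0.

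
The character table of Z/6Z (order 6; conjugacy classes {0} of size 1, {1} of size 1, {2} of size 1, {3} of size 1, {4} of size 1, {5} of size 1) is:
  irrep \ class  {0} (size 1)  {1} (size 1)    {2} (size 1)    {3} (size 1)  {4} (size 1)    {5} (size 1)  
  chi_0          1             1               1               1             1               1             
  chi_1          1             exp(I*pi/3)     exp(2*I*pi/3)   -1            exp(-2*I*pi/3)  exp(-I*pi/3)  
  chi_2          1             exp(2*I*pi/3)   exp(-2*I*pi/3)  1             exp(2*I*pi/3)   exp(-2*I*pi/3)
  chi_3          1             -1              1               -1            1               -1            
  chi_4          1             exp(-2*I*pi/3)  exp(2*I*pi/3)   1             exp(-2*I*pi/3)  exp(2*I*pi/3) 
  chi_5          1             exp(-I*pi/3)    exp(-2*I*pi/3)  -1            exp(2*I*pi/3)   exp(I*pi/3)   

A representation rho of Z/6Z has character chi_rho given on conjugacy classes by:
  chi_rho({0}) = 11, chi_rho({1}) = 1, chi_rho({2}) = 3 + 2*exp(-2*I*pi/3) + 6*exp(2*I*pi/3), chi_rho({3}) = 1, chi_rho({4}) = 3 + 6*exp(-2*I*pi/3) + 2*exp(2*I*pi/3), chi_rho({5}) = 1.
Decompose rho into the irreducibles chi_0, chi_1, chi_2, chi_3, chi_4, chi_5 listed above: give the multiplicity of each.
Multiplicities: chi_0: 2, chi_1: 3, chi_2: 1, chi_3: 1, chi_4: 3, chi_5: 1.

Proof sketch: Use <chi_rho, chi> = (1/|G|) sum_C |C| * chi_rho(C) * conj(chi(C)) with |G| = 6 for each irreducible chi in the table:
  <chi_rho, chi_0> = (1/6)[1*(11)*conj(1) + 1*(1)*conj(1) + 1*(3 + 2*exp(-2*I*pi/3) + 6*exp(2*I*pi/3))*conj(1) + 1*(1)*conj(1) + 1*(3 + 6*exp(-2*I*pi/3) + 2*exp(2*I*pi/3))*conj(1) + 1*(1)*conj(1)]
      = (1/6)[(11) + (1) + (3 + 2*exp(-2*I*pi/3) + 6*exp(2*I*pi/3)) + (1) + (3 + 6*exp(-2*I*pi/3) + 2*exp(2*I*pi/3)) + (1)] = 12/6 = 2
  <chi_rho, chi_1> = (1/6)[1*(11)*conj(1) + 1*(1)*conj(exp(I*pi/3)) + 1*(3 + 2*exp(-2*I*pi/3) + 6*exp(2*I*pi/3))*conj(exp(2*I*pi/3)) + 1*(1)*conj(-1) + 1*(3 + 6*exp(-2*I*pi/3) + 2*exp(2*I*pi/3))*conj(exp(-2*I*pi/3)) + 1*(1)*conj(exp(-I*pi/3))]
      = (1/6)[(11) + (exp(-2*I*pi/3) + exp(-I*pi/3) + exp(I*pi/3)) + (6 + 3*exp(-2*I*pi/3) + 2*exp(2*I*pi/3)) + (-1) + (6 + 2*exp(-2*I*pi/3) + 3*exp(2*I*pi/3)) + (exp(-I*pi/3) + exp(2*I*pi/3) + exp(I*pi/3))] = 18/6 = 3
  <chi_rho, chi_2> = (1/6)[1*(11)*conj(1) + 1*(1)*conj(exp(2*I*pi/3)) + 1*(3 + 2*exp(-2*I*pi/3) + 6*exp(2*I*pi/3))*conj(exp(-2*I*pi/3)) + 1*(1)*conj(1) + 1*(3 + 6*exp(-2*I*pi/3) + 2*exp(2*I*pi/3))*conj(exp(2*I*pi/3)) + 1*(1)*conj(exp(-2*I*pi/3))]
      = (1/6)[(11) + (3*exp(-I*pi/3) + exp(-2*I*pi/3) + 3*exp(2*I*pi/3)) + (2 + 6*exp(-2*I*pi/3) + 3*exp(2*I*pi/3)) + (1) + (2 + 3*exp(-2*I*pi/3) + 6*exp(2*I*pi/3)) + (3*exp(-2*I*pi/3) + exp(2*I*pi/3) + 3*exp(I*pi/3))] = 6/6 = 1
  <chi_rho, chi_3> = (1/6)[1*(11)*conj(1) + 1*(1)*conj(-1) + 1*(3 + 2*exp(-2*I*pi/3) + 6*exp(2*I*pi/3))*conj(1) + 1*(1)*conj(-1) + 1*(3 + 6*exp(-2*I*pi/3) + 2*exp(2*I*pi/3))*conj(1) + 1*(1)*conj(-1)]
      = (1/6)[(11) + (-1) + (3 + 2*exp(-2*I*pi/3) + 6*exp(2*I*pi/3)) + (-1) + (3 + 6*exp(-2*I*pi/3) + 2*exp(2*I*pi/3)) + (-1)] = 6/6 = 1
  <chi_rho, chi_4> = (1/6)[1*(11)*conj(1) + 1*(1)*conj(exp(-2*I*pi/3)) + 1*(3 + 2*exp(-2*I*pi/3) + 6*exp(2*I*pi/3))*conj(exp(2*I*pi/3)) + 1*(1)*conj(1) + 1*(3 + 6*exp(-2*I*pi/3) + 2*exp(2*I*pi/3))*conj(exp(-2*I*pi/3)) + 1*(1)*conj(exp(2*I*pi/3))]
      = (1/6)[(11) + (exp(-2*I*pi/3) + exp(2*I*pi/3) + exp(I*pi/3)) + (6 + 3*exp(-2*I*pi/3) + 2*exp(2*I*pi/3)) + (1) + (6 + 2*exp(-2*I*pi/3) + 3*exp(2*I*pi/3)) + (exp(-2*I*pi/3) + exp(-I*pi/3) + exp(2*I*pi/3))] = 18/6 = 3
  <chi_rho, chi_5> = (1/6)[1*(11)*conj(1) + 1*(1)*conj(exp(-I*pi/3)) + 1*(3 + 2*exp(-2*I*pi/3) + 6*exp(2*I*pi/3))*conj(exp(-2*I*pi/3)) + 1*(1)*conj(-1) + 1*(3 + 6*exp(-2*I*pi/3) + 2*exp(2*I*pi/3))*conj(exp(2*I*pi/3)) + 1*(1)*conj(exp(I*pi/3))]
      = (1/6)[(11) + (3*exp(-I*pi/3) + exp(I*pi/3) + 3*exp(2*I*pi/3)) + (2 + 6*exp(-2*I*pi/3) + 3*exp(2*I*pi/3)) + (-1) + (2 + 3*exp(-2*I*pi/3) + 6*exp(2*I*pi/3)) + (3*exp(-2*I*pi/3) + exp(-I*pi/3) + 3*exp(I*pi/3))] = 6/6 = 1
(Exp terms are combined using exp(i*s)*conj(exp(i*t)) = exp(i*(s-t)), and sums of them are collapsed using the identity that for every m > 1 the m distinct m-th roots of unity sum to 0, e.g. 1 + exp(2*I*pi/3) + exp(-2*I*pi/3) = 0.)
Dimension check: dim(rho) = sum (mult * dim) = 2*1 + 3*1 + 1*1 + 1*1 + 3*1 + 1*1 = 11 = chi_rho(e) = 11.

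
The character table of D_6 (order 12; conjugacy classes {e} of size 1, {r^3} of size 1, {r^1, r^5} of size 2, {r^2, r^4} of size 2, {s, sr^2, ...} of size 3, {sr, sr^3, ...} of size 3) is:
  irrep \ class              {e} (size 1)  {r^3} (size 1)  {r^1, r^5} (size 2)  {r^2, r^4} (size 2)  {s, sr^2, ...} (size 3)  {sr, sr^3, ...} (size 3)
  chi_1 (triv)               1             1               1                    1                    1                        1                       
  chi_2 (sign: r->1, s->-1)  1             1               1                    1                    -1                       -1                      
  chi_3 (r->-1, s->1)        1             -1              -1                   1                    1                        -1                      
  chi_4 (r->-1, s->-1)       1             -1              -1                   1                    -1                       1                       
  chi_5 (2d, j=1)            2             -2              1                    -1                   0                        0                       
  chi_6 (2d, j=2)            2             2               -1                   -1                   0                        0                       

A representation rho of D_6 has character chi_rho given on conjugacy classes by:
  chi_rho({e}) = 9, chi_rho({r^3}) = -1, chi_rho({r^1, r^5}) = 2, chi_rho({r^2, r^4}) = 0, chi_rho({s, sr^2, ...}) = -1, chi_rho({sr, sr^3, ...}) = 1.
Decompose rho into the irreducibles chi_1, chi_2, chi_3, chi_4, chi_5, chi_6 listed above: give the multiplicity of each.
Multiplicities: chi_1: 1, chi_2: 1, chi_3: 0, chi_4: 1, chi_5: 2, chi_6: 1.

Why: Use <chi_rho, chi> = (1/|G|) sum_C |C| * chi_rho(C) * conj(chi(C)) with |G| = 12 for each irreducible chi in the table:
  <chi_rho, chi_1> = (1/12)[1*(9)*conj(1) + 1*(-1)*conj(1) + 2*(2)*conj(1) + 2*(0)*conj(1) + 3*(-1)*conj(1) + 3*(1)*conj(1)]
      = (1/12)[(9) + (-1) + (4) + (0) + (-3) + (3)] = 12/12 = 1
  <chi_rho, chi_2> = (1/12)[1*(9)*conj(1) + 1*(-1)*conj(1) + 2*(2)*conj(1) + 2*(0)*conj(1) + 3*(-1)*conj(-1) + 3*(1)*conj(-1)]
      = (1/12)[(9) + (-1) + (4) + (0) + (3) + (-3)] = 12/12 = 1
  <chi_rho, chi_3> = (1/12)[1*(9)*conj(1) + 1*(-1)*conj(-1) + 2*(2)*conj(-1) + 2*(0)*conj(1) + 3*(-1)*conj(1) + 3*(1)*conj(-1)]
      = (1/12)[(9) + (1) + (-4) + (0) + (-3) + (-3)] = 0/12 = 0
  <chi_rho, chi_4> = (1/12)[1*(9)*conj(1) + 1*(-1)*conj(-1) + 2*(2)*conj(-1) + 2*(0)*conj(1) + 3*(-1)*conj(-1) + 3*(1)*conj(1)]
      = (1/12)[(9) + (1) + (-4) + (0) + (3) + (3)] = 12/12 = 1
  <chi_rho, chi_5> = (1/12)[1*(9)*conj(2) + 1*(-1)*conj(-2) + 2*(2)*conj(1) + 2*(0)*conj(-1) + 3*(-1)*conj(0) + 3*(1)*conj(0)]
      = (1/12)[(18) + (2) + (4) + (0) + (0) + (0)] = 24/12 = 2
  <chi_rho, chi_6> = (1/12)[1*(9)*conj(2) + 1*(-1)*conj(2) + 2*(2)*conj(-1) + 2*(0)*conj(-1) + 3*(-1)*conj(0) + 3*(1)*conj(0)]
      = (1/12)[(18) + (-2) + (-4) + (0) + (0) + (0)] = 12/12 = 1
Dimension check: dim(rho) = sum (mult * dim) = 1*1 + 1*1 + 0*1 + 1*1 + 2*2 + 1*2 = 9 = chi_rho(e) = 9.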